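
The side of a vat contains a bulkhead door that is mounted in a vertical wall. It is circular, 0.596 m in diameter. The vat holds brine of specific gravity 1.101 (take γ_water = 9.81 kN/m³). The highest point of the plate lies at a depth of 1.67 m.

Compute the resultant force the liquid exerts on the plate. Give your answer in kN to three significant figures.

γ = 1.101 × 9.81 = 10.80081 kN/m³.
The centroid is at the centre, 0.298 m below the top of the plate, so the centroid depth is h_c = 1.67 + 0.298 = 1.968 m.
A = π(0.298)² = 0.278986 m².
Resultant F = γ·h_c·A = 10.80081 × 1.968 × 0.278986 = 5.93012 kN.

F ≈ 5.93 kN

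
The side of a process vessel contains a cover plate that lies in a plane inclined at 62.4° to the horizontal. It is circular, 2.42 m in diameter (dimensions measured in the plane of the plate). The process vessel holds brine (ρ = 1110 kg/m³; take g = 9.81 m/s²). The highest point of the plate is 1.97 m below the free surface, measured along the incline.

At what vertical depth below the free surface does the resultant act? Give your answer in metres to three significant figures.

h_p = 2.92 m

γ = ρg = 1110 × 9.81 / 1000 = 10.8891 kN/m³.
Let θ = 62.4° be the plate's angle to the horizontal; measure y along the incline from where the plane meets the free surface. Vertical depth h = y·sinθ with sinθ = 0.886204.
The centroid is at the centre, 1.21 m below the top of the plate, so y_c = 1.97 + 1.21 = 3.18 m and h_c = 3.18 × 0.886204 = 2.81813 m.
A = π(1.21)² = 4.59961 m².
Resultant F = γ·h_c·A = 10.8891 × 2.81813 × 4.59961 = 141.148 kN.
I_c = πr⁴/4 = π × 1.21⁴/4 = 1.68357 m⁴.
Centre of pressure: y_p = y_c + I_c/(y_c·A) = 3.18 + 1.68357/(3.18 × 4.59961) = 3.18 + 0.115102 = 3.2951 m along the plane.
Vertically, h_p = y_p·sinθ = 3.2951 × 0.886204 = 2.92013 m.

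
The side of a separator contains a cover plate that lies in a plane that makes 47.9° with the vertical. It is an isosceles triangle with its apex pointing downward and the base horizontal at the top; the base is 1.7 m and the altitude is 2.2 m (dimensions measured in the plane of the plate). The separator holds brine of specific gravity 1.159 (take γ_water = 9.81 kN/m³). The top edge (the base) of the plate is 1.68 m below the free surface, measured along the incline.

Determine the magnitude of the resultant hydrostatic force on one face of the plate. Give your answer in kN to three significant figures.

γ = 1.159 × 9.81 = 11.36979 kN/m³.
The plate makes 47.9° with the vertical, i.e. θ = 90° − 47.9° = 42.1° to the horizontal. Measuring y along the incline from the free-surface line, vertical depth h = y·sinθ with sinθ = 0.670427.
With the apex down, the centroid sits h/3 = 2.2/3 = 0.733333 m below the base (the top edge), so y_c = 1.68 + 0.733333 = 2.41333 m and h_c = 2.41333 × 0.670427 = 1.61796 m.
A = ½ × 1.7 × 2.2 = 1.87 m².
Resultant F = γ·h_c·A = 11.36979 × 1.61796 × 1.87 = 34.4003 kN.

F ≈ 34.4 kN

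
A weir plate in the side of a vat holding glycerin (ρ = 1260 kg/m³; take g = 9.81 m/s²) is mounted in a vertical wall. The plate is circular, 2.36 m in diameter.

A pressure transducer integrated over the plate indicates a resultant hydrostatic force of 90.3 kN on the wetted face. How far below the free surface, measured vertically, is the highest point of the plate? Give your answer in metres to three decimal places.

d_top ≈ 0.490 m

γ = ρg = 1260 × 9.81 / 1000 = 12.3606 kN/m³.
A = π(1.18)² = 4.37435 m².
From F = γ·h_c·A, the centroid depth is h_c = 90.3/(12.3606 × 4.37435) = 1.67007 m.
The centroid is at the centre, 1.18 m below the top of the plate, so the highest point sits at h_top = 1.67007 − 1.18 = 0.49007 m below the surface.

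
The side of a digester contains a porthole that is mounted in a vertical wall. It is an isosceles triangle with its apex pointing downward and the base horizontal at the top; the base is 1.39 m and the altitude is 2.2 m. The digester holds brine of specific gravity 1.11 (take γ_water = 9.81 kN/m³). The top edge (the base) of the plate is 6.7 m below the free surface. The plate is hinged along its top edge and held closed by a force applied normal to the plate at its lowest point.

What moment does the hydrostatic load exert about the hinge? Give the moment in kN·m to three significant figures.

M ≈ 95.2 kN·m

γ = 1.11 × 9.81 = 10.8891 kN/m³.
With the apex down, the centroid sits h/3 = 2.2/3 = 0.733333 m below the base (the top edge), so the centroid depth is h_c = 6.7 + 0.733333 = 7.43333 m.
A = ½ × 1.39 × 2.2 = 1.529 m².
Resultant F = γ·h_c·A = 10.8891 × 7.43333 × 1.529 = 123.761 kN.
I_c = b·h³/36 = 1.39 × 2.2³/36 = 0.411131 m⁴.
Centre of pressure: y_p = y_c + I_c/(y_c·A) = 7.43333 + 0.411131/(7.43333 × 1.529) = 7.43333 + 0.0361734 = 7.4695 m along the plane.
The resultant acts 0.733333 + 0.0361734 = 0.769506 m (along the plate) below the hinge at the top edge, so the moment about the hinge is M = F × 0.769506 = 123.761 × 0.769506 = 95.2348 kN·m.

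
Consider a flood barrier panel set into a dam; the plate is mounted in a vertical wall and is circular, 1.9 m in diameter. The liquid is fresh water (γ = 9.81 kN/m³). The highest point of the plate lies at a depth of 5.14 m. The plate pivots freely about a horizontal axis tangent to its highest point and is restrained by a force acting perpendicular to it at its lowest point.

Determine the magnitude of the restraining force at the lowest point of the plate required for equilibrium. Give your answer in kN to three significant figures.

P ≈ 88.0 kN

γ = 9.81 kN/m³.
The centroid is at the centre, 0.95 m below the top of the plate, so the centroid depth is h_c = 5.14 + 0.95 = 6.09 m.
A = π(0.95)² = 2.83529 m².
Resultant F = γ·h_c·A = 9.81 × 6.09 × 2.83529 = 169.388 kN.
I_c = πr⁴/4 = π × 0.95⁴/4 = 0.639712 m⁴.
Centre of pressure: y_p = y_c + I_c/(y_c·A) = 6.09 + 0.639712/(6.09 × 2.83529) = 6.09 + 0.0370484 = 6.12705 m along the plane.
The resultant acts 0.95 + 0.0370484 = 0.987048 m (along the plate) below the hinge at the top edge, so the moment about the hinge is M = F × 0.987048 = 169.388 × 0.987048 = 167.194 kN·m.
A normal force at the bottom, 1.9 m from the hinge, must supply this moment: P = 167.194/1.9 = 87.9968 kN.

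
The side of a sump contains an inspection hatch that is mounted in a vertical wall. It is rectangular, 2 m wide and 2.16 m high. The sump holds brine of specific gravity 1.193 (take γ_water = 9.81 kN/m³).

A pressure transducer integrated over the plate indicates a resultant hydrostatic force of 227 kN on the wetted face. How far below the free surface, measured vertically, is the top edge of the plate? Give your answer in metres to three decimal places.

d_top ≈ 3.410 m

γ = 1.193 × 9.81 = 11.70333 kN/m³.
A = 2 × 2.16 = 4.32 m².
From F = γ·h_c·A, the centroid depth is h_c = 227/(11.70333 × 4.32) = 4.48986 m.
The centroid lies 2.16/2 = 1.08 m below the top edge, so the top edge sits at h_top = 4.48986 − 1.08 = 3.40986 m below the surface.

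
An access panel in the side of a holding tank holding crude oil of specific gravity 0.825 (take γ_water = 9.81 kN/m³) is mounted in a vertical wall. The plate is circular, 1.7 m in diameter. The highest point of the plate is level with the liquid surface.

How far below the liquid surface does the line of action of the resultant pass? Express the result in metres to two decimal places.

h_p = 1.06 m

γ = 0.825 × 9.81 = 8.09325 kN/m³.
The centroid is at the centre, 0.85 m below the top of the plate, so the centroid depth is h_c = 0.85 m.
A = π(0.85)² = 2.2698 m².
Resultant F = γ·h_c·A = 8.09325 × 0.85 × 2.2698 = 15.6146 kN.
I_c = πr⁴/4 = π × 0.85⁴/4 = 0.409983 m⁴.
Centre of pressure: y_p = y_c + I_c/(y_c·A) = 0.85 + 0.409983/(0.85 × 2.2698) = 0.85 + 0.2125 = 1.0625 m along the plane.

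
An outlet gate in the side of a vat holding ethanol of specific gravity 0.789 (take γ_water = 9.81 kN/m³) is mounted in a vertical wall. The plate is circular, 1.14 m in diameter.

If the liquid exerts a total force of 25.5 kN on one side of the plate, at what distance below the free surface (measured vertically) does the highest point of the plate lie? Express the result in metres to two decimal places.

d_top ≈ 2.66 m

γ = 0.789 × 9.81 = 7.74009 kN/m³.
A = π(0.57)² = 1.0207 m².
From F = γ·h_c·A, the centroid depth is h_c = 25.5/(7.74009 × 1.0207) = 3.22772 m.
The centroid is at the centre, 0.57 m below the top of the plate, so the highest point sits at h_top = 3.22772 − 0.57 = 2.65772 m below the surface.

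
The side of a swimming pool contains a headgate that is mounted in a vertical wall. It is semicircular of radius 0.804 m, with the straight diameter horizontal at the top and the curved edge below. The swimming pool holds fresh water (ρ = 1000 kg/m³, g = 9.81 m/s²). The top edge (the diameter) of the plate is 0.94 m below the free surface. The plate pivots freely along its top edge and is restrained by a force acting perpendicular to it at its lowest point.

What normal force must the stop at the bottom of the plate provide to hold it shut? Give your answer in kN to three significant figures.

P ≈ 5.98 kN

γ = ρg = 1000 × 9.81 = 9810 N/m³ = 9.81 kN/m³.
The centroid of a semicircle lies 4r/(3π) = 0.341228 m from the diameter, here below the top edge, so the centroid depth is h_c = 0.94 + 0.341228 = 1.28123 m.
A = πr²/2 = π × 0.804²/2 = 1.01539 m².
Resultant F = γ·h_c·A = 9.81 × 1.28123 × 1.01539 = 12.7623 kN.
I_c = (π/8 − 8/(9π))·r⁴ = 0.109757 × 0.804⁴ = 0.0458624 m⁴.
Centre of pressure: y_p = y_c + I_c/(y_c·A) = 1.28123 + 0.0458624/(1.28123 × 1.01539) = 1.28123 + 0.0352531 = 1.31648 m along the plane.
The resultant acts 0.341228 + 0.0352531 = 0.376481 m (along the plate) below the hinge at the top edge, so the moment about the hinge is M = F × 0.376481 = 12.7623 × 0.376481 = 4.80476 kN·m.
A normal force at the bottom, 0.804 m from the hinge, must supply this moment: P = 4.80476/0.804 = 5.97607 kN.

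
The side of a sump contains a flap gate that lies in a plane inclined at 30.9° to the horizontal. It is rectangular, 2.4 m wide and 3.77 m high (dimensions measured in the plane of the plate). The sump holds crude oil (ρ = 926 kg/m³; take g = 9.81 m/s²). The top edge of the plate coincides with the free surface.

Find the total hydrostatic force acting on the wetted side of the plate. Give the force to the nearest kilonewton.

γ = ρg = 926 × 9.81 / 1000 = 9.08406 kN/m³.
Let θ = 30.9° be the plate's angle to the horizontal; measure y along the incline from where the plane meets the free surface. Vertical depth h = y·sinθ with sinθ = 0.513541.
The centroid lies 3.77/2 = 1.885 m below the top edge, so y_c = 1.885 m and h_c = 1.885 × 0.513541 = 0.968025 m.
A = 2.4 × 3.77 = 9.048 m².
Resultant F = γ·h_c·A = 9.08406 × 0.968025 × 9.048 = 79.5645 kN.

F ≈ 80 kN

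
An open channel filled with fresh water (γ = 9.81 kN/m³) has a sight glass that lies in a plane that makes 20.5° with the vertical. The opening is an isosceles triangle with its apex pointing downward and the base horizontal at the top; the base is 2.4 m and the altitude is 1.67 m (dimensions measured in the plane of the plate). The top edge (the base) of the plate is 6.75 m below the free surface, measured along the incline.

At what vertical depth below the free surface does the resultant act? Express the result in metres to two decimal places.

h_p = 6.86 m

γ = 9.81 kN/m³.
The plate makes 20.5° with the vertical, i.e. θ = 90° − 20.5° = 69.5° to the horizontal. Measuring y along the incline from the free-surface line, vertical depth h = y·sinθ with sinθ = 0.936672.
With the apex down, the centroid sits h/3 = 1.67/3 = 0.556667 m below the base (the top edge), so y_c = 6.75 + 0.556667 = 7.30667 m and h_c = 7.30667 × 0.936672 = 6.84395 m.
A = ½ × 2.4 × 1.67 = 2.004 m².
Resultant F = γ·h_c·A = 9.81 × 6.84395 × 2.004 = 134.547 kN.
I_c = b·h³/36 = 2.4 × 1.67³/36 = 0.310498 m⁴.
Centre of pressure: y_p = y_c + I_c/(y_c·A) = 7.30667 + 0.310498/(7.30667 × 2.004) = 7.30667 + 0.0212052 = 7.32788 m along the plane.
Vertically, h_p = y_p·sinθ = 7.32788 × 0.936672 = 6.86382 m.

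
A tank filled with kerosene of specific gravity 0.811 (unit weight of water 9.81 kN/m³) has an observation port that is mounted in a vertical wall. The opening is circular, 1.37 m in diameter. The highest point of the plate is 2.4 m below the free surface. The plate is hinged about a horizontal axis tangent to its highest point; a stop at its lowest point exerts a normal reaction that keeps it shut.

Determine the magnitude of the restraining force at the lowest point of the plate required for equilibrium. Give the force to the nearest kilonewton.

P ≈ 19 kN

γ = 0.811 × 9.81 = 7.95591 kN/m³.
The centroid is at the centre, 0.685 m below the top of the plate, so the centroid depth is h_c = 2.4 + 0.685 = 3.085 m.
A = π(0.685)² = 1.47411 m².
Resultant F = γ·h_c·A = 7.95591 × 3.085 × 1.47411 = 36.1805 kN.
I_c = πr⁴/4 = π × 0.685⁴/4 = 0.172923 m⁴.
Centre of pressure: y_p = y_c + I_c/(y_c·A) = 3.085 + 0.172923/(3.085 × 1.47411) = 3.085 + 0.0380249 = 3.12302 m along the plane.
The resultant acts 0.685 + 0.0380249 = 0.723025 m (along the plate) below the hinge at the top edge, so the moment about the hinge is M = F × 0.723025 = 36.1805 × 0.723025 = 26.1594 kN·m.
A normal force at the bottom, 1.37 m from the hinge, must supply this moment: P = 26.1594/1.37 = 19.0945 kN.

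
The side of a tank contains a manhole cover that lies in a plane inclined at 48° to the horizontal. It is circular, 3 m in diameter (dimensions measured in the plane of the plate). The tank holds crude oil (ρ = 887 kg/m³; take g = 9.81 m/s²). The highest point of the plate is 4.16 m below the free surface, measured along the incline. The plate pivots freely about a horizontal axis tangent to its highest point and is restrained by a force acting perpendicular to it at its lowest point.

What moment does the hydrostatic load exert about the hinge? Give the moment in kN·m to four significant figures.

γ = ρg = 887 × 9.81 / 1000 = 8.70147 kN/m³.
Let θ = 48° be the plate's angle to the horizontal; measure y along the incline from where the plane meets the free surface. Vertical depth h = y·sinθ with sinθ = 0.743145.
The centroid is at the centre, 1.5 m below the top of the plate, so y_c = 4.16 + 1.5 = 5.66 m and h_c = 5.66 × 0.743145 = 4.2062 m.
A = π(1.5)² = 7.06858 m².
Resultant F = γ·h_c·A = 8.70147 × 4.2062 × 7.06858 = 258.711 kN.
I_c = πr⁴/4 = π × 1.5⁴/4 = 3.97608 m⁴.
Centre of pressure: y_p = y_c + I_c/(y_c·A) = 5.66 + 3.97608/(5.66 × 7.06858) = 5.66 + 0.0993817 = 5.75938 m along the plane.
The resultant acts 1.5 + 0.0993817 = 1.59938 m (along the plate) below the hinge at the top edge, so the moment about the hinge is M = F × 1.59938 = 258.711 × 1.59938 = 413.777 kN·m.

M ≈ 413.8 kN·m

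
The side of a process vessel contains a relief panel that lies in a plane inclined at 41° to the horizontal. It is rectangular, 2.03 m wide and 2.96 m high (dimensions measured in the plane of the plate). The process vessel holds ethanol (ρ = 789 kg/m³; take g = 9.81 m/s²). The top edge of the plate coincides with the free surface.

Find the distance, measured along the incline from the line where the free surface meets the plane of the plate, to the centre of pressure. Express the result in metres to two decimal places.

γ = ρg = 789 × 9.81 / 1000 = 7.74009 kN/m³.
Let θ = 41° be the plate's angle to the horizontal; measure y along the incline from where the plane meets the free surface. Vertical depth h = y·sinθ with sinθ = 0.656059.
The centroid lies 2.96/2 = 1.48 m below the top edge, so y_c = 1.48 m and h_c = 1.48 × 0.656059 = 0.970967 m.
A = 2.03 × 2.96 = 6.0088 m².
Resultant F = γ·h_c·A = 7.74009 × 0.970967 × 6.0088 = 45.1584 kN.
I_c = b·h³/12 = 2.03 × 2.96³/12 = 4.38723 m⁴.
Centre of pressure: y_p = y_c + I_c/(y_c·A) = 1.48 + 4.38723/(1.48 × 6.0088) = 1.48 + 0.493334 = 1.97333 m along the plane.

y_p = 1.97 m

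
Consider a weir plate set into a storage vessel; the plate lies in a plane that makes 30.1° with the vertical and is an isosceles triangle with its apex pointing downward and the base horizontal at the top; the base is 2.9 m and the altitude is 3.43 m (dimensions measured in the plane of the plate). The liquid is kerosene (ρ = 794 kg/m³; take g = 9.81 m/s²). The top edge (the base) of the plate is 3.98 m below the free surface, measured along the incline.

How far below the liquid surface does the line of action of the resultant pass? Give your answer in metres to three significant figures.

γ = ρg = 794 × 9.81 / 1000 = 7.78914 kN/m³.
The plate makes 30.1° with the vertical, i.e. θ = 90° − 30.1° = 59.9° to the horizontal. Measuring y along the incline from the free-surface line, vertical depth h = y·sinθ with sinθ = 0.865151.
With the apex down, the centroid sits h/3 = 3.43/3 = 1.14333 m below the base (the top edge), so y_c = 3.98 + 1.14333 = 5.12333 m and h_c = 5.12333 × 0.865151 = 4.43245 m.
A = ½ × 2.9 × 3.43 = 4.9735 m².
Resultant F = γ·h_c·A = 7.78914 × 4.43245 × 4.9735 = 171.71 kN.
I_c = b·h³/36 = 2.9 × 3.43³/36 = 3.25071 m⁴.
Centre of pressure: y_p = y_c + I_c/(y_c·A) = 5.12333 + 3.25071/(5.12333 × 4.9735) = 5.12333 + 0.127574 = 5.2509 m along the plane.
Vertically, h_p = y_p·sinθ = 5.2509 × 0.865151 = 4.54282 m.

h_p = 4.54 m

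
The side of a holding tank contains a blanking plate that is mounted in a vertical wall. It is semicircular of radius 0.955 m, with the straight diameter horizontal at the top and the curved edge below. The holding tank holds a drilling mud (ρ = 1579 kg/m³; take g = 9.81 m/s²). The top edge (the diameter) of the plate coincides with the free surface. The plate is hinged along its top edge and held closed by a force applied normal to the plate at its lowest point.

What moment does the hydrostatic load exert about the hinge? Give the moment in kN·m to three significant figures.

M ≈ 5.06 kN·m

γ = ρg = 1579 × 9.81 / 1000 = 15.48999 kN/m³.
The centroid of a semicircle lies 4r/(3π) = 0.405315 m from the diameter, here below the top edge, so the centroid depth is h_c = 0.405315 m.
A = πr²/2 = π × 0.955²/2 = 1.43261 m².
Resultant F = γ·h_c·A = 15.48999 × 0.405315 × 1.43261 = 8.99439 kN.
I_c = (π/8 − 8/(9π))·r⁴ = 0.109757 × 0.955⁴ = 0.0912947 m⁴.
Centre of pressure: y_p = y_c + I_c/(y_c·A) = 0.405315 + 0.0912947/(0.405315 × 1.43261) = 0.405315 + 0.157226 = 0.562541 m along the plane.
The resultant acts 0.405315 + 0.157226 = 0.562541 m (along the plate) below the hinge at the top edge, so the moment about the hinge is M = F × 0.562541 = 8.99439 × 0.562541 = 5.05971 kN·m.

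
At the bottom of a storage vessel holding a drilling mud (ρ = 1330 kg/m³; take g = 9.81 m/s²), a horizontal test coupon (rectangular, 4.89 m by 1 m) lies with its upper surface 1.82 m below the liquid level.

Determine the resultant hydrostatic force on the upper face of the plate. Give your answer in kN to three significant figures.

F ≈ 116 kN

γ = ρg = 1330 × 9.81 / 1000 = 13.0473 kN/m³.
The plate is horizontal, so pressure is uniform at p = γ·h = 13.0473 × 1.82 = 23.7461 kN/m².
A = 4.89 × 1 = 4.89 m².
F = p·A = 23.7461 × 4.89 = 116.118 kN.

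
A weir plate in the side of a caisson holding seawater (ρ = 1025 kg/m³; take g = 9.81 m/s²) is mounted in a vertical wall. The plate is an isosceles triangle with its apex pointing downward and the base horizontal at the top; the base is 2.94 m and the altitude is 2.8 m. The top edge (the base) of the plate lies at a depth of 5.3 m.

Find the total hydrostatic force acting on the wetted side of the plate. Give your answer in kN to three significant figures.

F ≈ 258 kN

γ = ρg = 1025 × 9.81 / 1000 = 10.05525 kN/m³.
With the apex down, the centroid sits h/3 = 2.8/3 = 0.933333 m below the base (the top edge), so the centroid depth is h_c = 5.3 + 0.933333 = 6.23333 m.
A = ½ × 2.94 × 2.8 = 4.116 m².
Resultant F = γ·h_c·A = 10.05525 × 6.23333 × 4.116 = 257.981 kN.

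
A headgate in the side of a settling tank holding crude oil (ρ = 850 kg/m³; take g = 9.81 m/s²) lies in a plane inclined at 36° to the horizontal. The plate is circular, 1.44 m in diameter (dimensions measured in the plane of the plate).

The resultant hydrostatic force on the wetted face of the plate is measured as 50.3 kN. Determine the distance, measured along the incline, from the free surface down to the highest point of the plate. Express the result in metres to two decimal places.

γ = ρg = 850 × 9.81 / 1000 = 8.3385 kN/m³.
A = π(0.72)² = 1.6286 m².
From F = γ·h_c·A, the centroid depth is h_c = 50.3/(8.3385 × 1.6286) = 3.70395 m.
Let θ = 36° be the plate's angle to the horizontal; measure y along the incline from where the plane meets the free surface. Vertical depth h = y·sinθ with sinθ = 0.587785.
Along the incline, y_c = h_c/sinθ = 3.70395/0.587785 = 6.30154 m.
The centroid is at the centre, 0.72 m below the top of the plate, so the highest point sits at y_top = 6.30154 − 0.72 = 5.58154 m along the incline.

y_top ≈ 5.58 m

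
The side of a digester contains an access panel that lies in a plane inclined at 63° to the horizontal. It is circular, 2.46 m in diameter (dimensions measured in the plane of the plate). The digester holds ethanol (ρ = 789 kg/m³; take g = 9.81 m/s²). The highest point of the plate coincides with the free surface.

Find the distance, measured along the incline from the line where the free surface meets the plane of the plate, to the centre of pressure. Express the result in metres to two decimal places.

y_p = 1.54 m

γ = ρg = 789 × 9.81 / 1000 = 7.74009 kN/m³.
Let θ = 63° be the plate's angle to the horizontal; measure y along the incline from where the plane meets the free surface. Vertical depth h = y·sinθ with sinθ = 0.891007.
The centroid is at the centre, 1.23 m below the top of the plate, so y_c = 1.23 m and h_c = 1.23 × 0.891007 = 1.09594 m.
A = π(1.23)² = 4.75292 m².
Resultant F = γ·h_c·A = 7.74009 × 1.09594 × 4.75292 = 40.3175 kN.
I_c = πr⁴/4 = π × 1.23⁴/4 = 1.79767 m⁴.
Centre of pressure: y_p = y_c + I_c/(y_c·A) = 1.23 + 1.79767/(1.23 × 4.75292) = 1.23 + 0.307499 = 1.5375 m along the plane.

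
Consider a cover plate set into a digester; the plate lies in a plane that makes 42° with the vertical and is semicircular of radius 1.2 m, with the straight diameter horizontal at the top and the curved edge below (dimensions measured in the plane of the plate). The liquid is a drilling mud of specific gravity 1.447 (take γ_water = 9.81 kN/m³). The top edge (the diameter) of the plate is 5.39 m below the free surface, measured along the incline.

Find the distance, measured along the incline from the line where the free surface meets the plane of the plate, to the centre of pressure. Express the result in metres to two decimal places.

y_p = 5.92 m

γ = 1.447 × 9.81 = 14.19507 kN/m³.
The plate makes 42° with the vertical, i.e. θ = 90° − 42° = 48° to the horizontal. Measuring y along the incline from the free-surface line, vertical depth h = y·sinθ with sinθ = 0.743145.
The centroid of a semicircle lies 4r/(3π) = 0.509296 m from the diameter, here below the top edge, so y_c = 5.39 + 0.509296 = 5.8993 m and h_c = 5.8993 × 0.743145 = 4.38404 m.
A = πr²/2 = π × 1.2²/2 = 2.26195 m².
Resultant F = γ·h_c·A = 14.19507 × 4.38404 × 2.26195 = 140.765 kN.
I_c = (π/8 − 8/(9π))·r⁴ = 0.109757 × 1.2⁴ = 0.227592 m⁴.
Centre of pressure: y_p = y_c + I_c/(y_c·A) = 5.8993 + 0.227592/(5.8993 × 2.26195) = 5.8993 + 0.0170559 = 5.91636 m along the plane.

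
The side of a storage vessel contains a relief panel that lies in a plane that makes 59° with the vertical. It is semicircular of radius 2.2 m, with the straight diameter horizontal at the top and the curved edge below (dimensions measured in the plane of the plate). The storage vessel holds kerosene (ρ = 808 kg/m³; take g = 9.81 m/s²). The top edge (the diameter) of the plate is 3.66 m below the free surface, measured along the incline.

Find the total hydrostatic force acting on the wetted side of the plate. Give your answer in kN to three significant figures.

γ = ρg = 808 × 9.81 / 1000 = 7.92648 kN/m³.
The plate makes 59° with the vertical, i.e. θ = 90° − 59° = 31° to the horizontal. Measuring y along the incline from the free-surface line, vertical depth h = y·sinθ with sinθ = 0.515038.
The centroid of a semicircle lies 4r/(3π) = 0.933709 m from the diameter, here below the top edge, so y_c = 3.66 + 0.933709 = 4.59371 m and h_c = 4.59371 × 0.515038 = 2.36594 m.
A = πr²/2 = π × 2.2²/2 = 7.60265 m².
Resultant F = γ·h_c·A = 7.92648 × 2.36594 × 7.60265 = 142.577 kN.

F ≈ 143 kN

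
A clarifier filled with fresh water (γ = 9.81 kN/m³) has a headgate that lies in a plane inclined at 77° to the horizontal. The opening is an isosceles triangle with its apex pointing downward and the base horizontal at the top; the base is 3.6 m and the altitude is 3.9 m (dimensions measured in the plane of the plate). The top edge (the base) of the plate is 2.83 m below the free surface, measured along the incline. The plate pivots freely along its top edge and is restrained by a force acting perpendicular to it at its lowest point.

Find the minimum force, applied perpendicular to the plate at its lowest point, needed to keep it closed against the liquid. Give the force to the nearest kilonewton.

P ≈ 107 kN

γ = 9.81 kN/m³.
Let θ = 77° be the plate's angle to the horizontal; measure y along the incline from where the plane meets the free surface. Vertical depth h = y·sinθ with sinθ = 0.974370.
With the apex down, the centroid sits h/3 = 3.9/3 = 1.3 m below the base (the top edge), so y_c = 2.83 + 1.3 = 4.13 m and h_c = 4.13 × 0.974370 = 4.02415 m.
A = ½ × 3.6 × 3.9 = 7.02 m².
Resultant F = γ·h_c·A = 9.81 × 4.02415 × 7.02 = 277.128 kN.
I_c = b·h³/36 = 3.6 × 3.9³/36 = 5.9319 m⁴.
Centre of pressure: y_p = y_c + I_c/(y_c·A) = 4.13 + 5.9319/(4.13 × 7.02) = 4.13 + 0.2046 = 4.3346 m along the plane.
The resultant acts 1.3 + 0.2046 = 1.5046 m (along the plate) below the hinge at the top edge, so the moment about the hinge is M = F × 1.5046 = 277.128 × 1.5046 = 416.967 kN·m.
A normal force at the bottom, 3.9 m from the hinge, must supply this moment: P = 416.967/3.9 = 106.915 kN.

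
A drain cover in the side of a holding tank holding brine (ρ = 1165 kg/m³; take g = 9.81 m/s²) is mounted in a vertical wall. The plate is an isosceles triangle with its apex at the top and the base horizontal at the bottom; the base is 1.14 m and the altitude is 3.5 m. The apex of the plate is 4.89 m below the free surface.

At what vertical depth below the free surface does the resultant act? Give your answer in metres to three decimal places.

γ = ρg = 1165 × 9.81 / 1000 = 11.42865 kN/m³.
With the apex up, the centroid sits 2h/3 = 2 × 3.5/3 = 2.33333 m below the apex, so the centroid depth is h_c = 4.89 + 2.33333 = 7.22333 m.
A = ½ × 1.14 × 3.5 = 1.995 m².
Resultant F = γ·h_c·A = 11.42865 × 7.22333 × 1.995 = 164.693 kN.
I_c = b·h³/36 = 1.14 × 3.5³/36 = 1.35771 m⁴.
Centre of pressure: y_p = y_c + I_c/(y_c·A) = 7.22333 + 1.35771/(7.22333 × 1.995) = 7.22333 + 0.0942164 = 7.31755 m along the plane.

h_p = 7.318 m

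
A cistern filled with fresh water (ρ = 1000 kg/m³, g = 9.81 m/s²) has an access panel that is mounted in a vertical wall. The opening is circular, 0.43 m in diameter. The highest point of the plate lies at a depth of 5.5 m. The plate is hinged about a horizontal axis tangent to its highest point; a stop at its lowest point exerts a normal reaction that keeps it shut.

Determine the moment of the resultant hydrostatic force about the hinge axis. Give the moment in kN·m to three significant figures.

γ = ρg = 1000 × 9.81 = 9810 N/m³ = 9.81 kN/m³.
The centroid is at the centre, 0.215 m below the top of the plate, so the centroid depth is h_c = 5.5 + 0.215 = 5.715 m.
A = π(0.215)² = 0.14522 m².
Resultant F = γ·h_c·A = 9.81 × 5.715 × 0.14522 = 8.14164 kN.
I_c = πr⁴/4 = π × 0.215⁴/4 = 0.0016782 m⁴.
Centre of pressure: y_p = y_c + I_c/(y_c·A) = 5.715 + 0.0016782/(5.715 × 0.14522) = 5.715 + 0.00202209 = 5.71702 m along the plane.
The resultant acts 0.215 + 0.00202209 = 0.217022 m (along the plate) below the hinge at the top edge, so the moment about the hinge is M = F × 0.217022 = 8.14164 × 0.217022 = 1.76691 kN·m.

M ≈ 1.77 kN·m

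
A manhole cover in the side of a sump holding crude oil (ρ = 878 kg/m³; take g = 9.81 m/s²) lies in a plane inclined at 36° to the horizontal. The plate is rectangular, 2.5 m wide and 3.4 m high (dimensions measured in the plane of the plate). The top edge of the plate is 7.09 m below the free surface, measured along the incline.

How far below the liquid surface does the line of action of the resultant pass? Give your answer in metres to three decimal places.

h_p = 5.231 m

γ = ρg = 878 × 9.81 / 1000 = 8.61318 kN/m³.
Let θ = 36° be the plate's angle to the horizontal; measure y along the incline from where the plane meets the free surface. Vertical depth h = y·sinθ with sinθ = 0.587785.
The centroid lies 3.4/2 = 1.7 m below the top edge, so y_c = 7.09 + 1.7 = 8.79 m and h_c = 8.79 × 0.587785 = 5.16663 m.
A = 2.5 × 3.4 = 8.5 m².
Resultant F = γ·h_c·A = 8.61318 × 5.16663 × 8.5 = 378.259 kN.
I_c = b·h³/12 = 2.5 × 3.4³/12 = 8.18833 m⁴.
Centre of pressure: y_p = y_c + I_c/(y_c·A) = 8.79 + 8.18833/(8.79 × 8.5) = 8.79 + 0.109594 = 8.89959 m along the plane.
Vertically, h_p = y_p·sinθ = 8.89959 × 0.587785 = 5.23105 m.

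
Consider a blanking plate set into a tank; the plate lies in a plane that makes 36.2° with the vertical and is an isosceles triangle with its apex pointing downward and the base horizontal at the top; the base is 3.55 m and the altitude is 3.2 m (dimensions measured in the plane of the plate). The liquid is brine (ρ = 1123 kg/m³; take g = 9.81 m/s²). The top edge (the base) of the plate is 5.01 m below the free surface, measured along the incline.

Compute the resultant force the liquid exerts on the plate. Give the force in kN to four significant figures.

F ≈ 306.8 kN

γ = ρg = 1123 × 9.81 / 1000 = 11.01663 kN/m³.
The plate makes 36.2° with the vertical, i.e. θ = 90° − 36.2° = 53.8° to the horizontal. Measuring y along the incline from the free-surface line, vertical depth h = y·sinθ with sinθ = 0.806960.
With the apex down, the centroid sits h/3 = 3.2/3 = 1.06667 m below the base (the top edge), so y_c = 5.01 + 1.06667 = 6.07667 m and h_c = 6.07667 × 0.806960 = 4.90363 m.
A = ½ × 3.55 × 3.2 = 5.68 m².
Resultant F = γ·h_c·A = 11.01663 × 4.90363 × 5.68 = 306.842 kN.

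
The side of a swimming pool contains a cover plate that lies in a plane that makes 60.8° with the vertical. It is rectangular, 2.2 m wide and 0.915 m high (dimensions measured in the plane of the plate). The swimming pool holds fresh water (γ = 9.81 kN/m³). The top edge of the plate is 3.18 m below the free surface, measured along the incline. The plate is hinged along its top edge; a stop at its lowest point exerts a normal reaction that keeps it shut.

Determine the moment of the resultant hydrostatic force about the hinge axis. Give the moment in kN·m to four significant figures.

γ = 9.81 kN/m³.
The plate makes 60.8° with the vertical, i.e. θ = 90° − 60.8° = 29.2° to the horizontal. Measuring y along the incline from the free-surface line, vertical depth h = y·sinθ with sinθ = 0.487860.
The centroid lies 0.915/2 = 0.4575 m below the top edge, so y_c = 3.18 + 0.4575 = 3.6375 m and h_c = 3.6375 × 0.487860 = 1.77459 m.
A = 2.2 × 0.915 = 2.013 m².
Resultant F = γ·h_c·A = 9.81 × 1.77459 × 2.013 = 35.0438 kN.
I_c = b·h³/12 = 2.2 × 0.915³/12 = 0.140444 m⁴.
Centre of pressure: y_p = y_c + I_c/(y_c·A) = 3.6375 + 0.140444/(3.6375 × 2.013) = 3.6375 + 0.0191803 = 3.65668 m along the plane.
The resultant acts 0.4575 + 0.0191803 = 0.47668 m (along the plate) below the hinge at the top edge, so the moment about the hinge is M = F × 0.47668 = 35.0438 × 0.47668 = 16.7047 kN·m.

M ≈ 16.70 kN·m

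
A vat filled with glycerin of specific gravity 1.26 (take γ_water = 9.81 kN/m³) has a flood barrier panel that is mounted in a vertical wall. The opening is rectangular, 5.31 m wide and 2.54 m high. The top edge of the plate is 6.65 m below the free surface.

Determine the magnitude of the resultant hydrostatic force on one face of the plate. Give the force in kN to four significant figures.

F ≈ 1320 kN

γ = 1.26 × 9.81 = 12.3606 kN/m³.
The centroid lies 2.54/2 = 1.27 m below the top edge, so the centroid depth is h_c = 6.65 + 1.27 = 7.92 m.
A = 5.31 × 2.54 = 13.4874 m².
Resultant F = γ·h_c·A = 12.3606 × 7.92 × 13.4874 = 1320.36 kN.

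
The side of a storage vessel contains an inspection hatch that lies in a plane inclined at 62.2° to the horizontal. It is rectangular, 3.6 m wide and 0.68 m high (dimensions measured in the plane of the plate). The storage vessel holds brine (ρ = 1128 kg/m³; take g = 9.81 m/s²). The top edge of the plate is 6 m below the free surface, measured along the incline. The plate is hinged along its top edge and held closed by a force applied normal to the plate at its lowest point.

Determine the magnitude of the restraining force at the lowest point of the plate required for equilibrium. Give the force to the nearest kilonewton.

γ = ρg = 1128 × 9.81 / 1000 = 11.06568 kN/m³.
Let θ = 62.2° be the plate's angle to the horizontal; measure y along the incline from where the plane meets the free surface. Vertical depth h = y·sinθ with sinθ = 0.884581.
The centroid lies 0.68/2 = 0.34 m below the top edge, so y_c = 6 + 0.34 = 6.34 m and h_c = 6.34 × 0.884581 = 5.60824 m.
A = 3.6 × 0.68 = 2.448 m².
Resultant F = γ·h_c·A = 11.06568 × 5.60824 × 2.448 = 151.92 kN.
I_c = b·h³/12 = 3.6 × 0.68³/12 = 0.0943296 m⁴.
Centre of pressure: y_p = y_c + I_c/(y_c·A) = 6.34 + 0.0943296/(6.34 × 2.448) = 6.34 + 0.00607781 = 6.34608 m along the plane.
The resultant acts 0.34 + 0.00607781 = 0.346078 m (along the plate) below the hinge at the top edge, so the moment about the hinge is M = F × 0.346078 = 151.92 × 0.346078 = 52.5762 kN·m.
A normal force at the bottom, 0.68 m from the hinge, must supply this moment: P = 52.5762/0.68 = 77.3179 kN.

P ≈ 77 kN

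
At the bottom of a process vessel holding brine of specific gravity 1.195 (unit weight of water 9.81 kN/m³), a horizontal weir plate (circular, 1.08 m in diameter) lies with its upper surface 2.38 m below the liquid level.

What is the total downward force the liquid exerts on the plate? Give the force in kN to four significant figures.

F ≈ 25.56 kN

γ = 1.195 × 9.81 = 11.72295 kN/m³.
The plate is horizontal, so pressure is uniform at p = γ·h = 11.72295 × 2.38 = 27.9006 kN/m².
A = π(0.54)² = 0.916088 m².
F = p·A = 27.9006 × 0.916088 = 25.5594 kN.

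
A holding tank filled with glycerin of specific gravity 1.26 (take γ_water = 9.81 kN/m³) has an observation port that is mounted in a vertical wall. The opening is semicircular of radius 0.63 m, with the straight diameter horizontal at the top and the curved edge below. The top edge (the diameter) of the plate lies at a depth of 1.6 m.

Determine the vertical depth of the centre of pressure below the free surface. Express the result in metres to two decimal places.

h_p = 1.88 m

γ = 1.26 × 9.81 = 12.3606 kN/m³.
The centroid of a semicircle lies 4r/(3π) = 0.26738 m from the diameter, here below the top edge, so the centroid depth is h_c = 1.6 + 0.26738 = 1.86738 m.
A = πr²/2 = π × 0.63²/2 = 0.623449 m².
Resultant F = γ·h_c·A = 12.3606 × 1.86738 × 0.623449 = 14.3904 kN.
I_c = (π/8 − 8/(9π))·r⁴ = 0.109757 × 0.63⁴ = 0.01729 m⁴.
Centre of pressure: y_p = y_c + I_c/(y_c·A) = 1.86738 + 0.01729/(1.86738 × 0.623449) = 1.86738 + 0.0148512 = 1.88223 m along the plane.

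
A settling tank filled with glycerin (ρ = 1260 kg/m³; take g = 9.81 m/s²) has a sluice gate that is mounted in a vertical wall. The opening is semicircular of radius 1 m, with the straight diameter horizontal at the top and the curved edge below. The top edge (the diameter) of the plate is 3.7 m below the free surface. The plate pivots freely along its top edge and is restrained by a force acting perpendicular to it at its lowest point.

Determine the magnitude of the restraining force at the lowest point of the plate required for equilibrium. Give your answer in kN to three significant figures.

P ≈ 35.3 kN

γ = ρg = 1260 × 9.81 / 1000 = 12.3606 kN/m³.
The centroid of a semicircle lies 4r/(3π) = 0.424413 m from the diameter, here below the top edge, so the centroid depth is h_c = 3.7 + 0.424413 = 4.12441 m.
A = πr²/2 = π × 1²/2 = 1.5708 m².
Resultant F = γ·h_c·A = 12.3606 × 4.12441 × 1.5708 = 80.0797 kN.
I_c = (π/8 − 8/(9π))·r⁴ = 0.109757 × 1⁴ = 0.109757 m⁴.
Centre of pressure: y_p = y_c + I_c/(y_c·A) = 4.12441 + 0.109757/(4.12441 × 1.5708) = 4.12441 + 0.0169414 = 4.14135 m along the plane.
The resultant acts 0.424413 + 0.0169414 = 0.441354 m (along the plate) below the hinge at the top edge, so the moment about the hinge is M = F × 0.441354 = 80.0797 × 0.441354 = 35.3435 kN·m.
A normal force at the bottom, 1 m from the hinge, must supply this moment: P = 35.3435/1 = 35.3435 kN.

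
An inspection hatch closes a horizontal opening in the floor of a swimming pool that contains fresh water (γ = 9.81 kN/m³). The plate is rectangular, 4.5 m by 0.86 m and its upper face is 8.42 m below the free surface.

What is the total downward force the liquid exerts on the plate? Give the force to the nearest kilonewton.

F ≈ 320 kN

γ = 9.81 kN/m³.
The plate is horizontal, so pressure is uniform at p = γ·h = 9.81 × 8.42 = 82.6002 kN/m².
A = 4.5 × 0.86 = 3.87 m².
F = p·A = 82.6002 × 3.87 = 319.663 kN.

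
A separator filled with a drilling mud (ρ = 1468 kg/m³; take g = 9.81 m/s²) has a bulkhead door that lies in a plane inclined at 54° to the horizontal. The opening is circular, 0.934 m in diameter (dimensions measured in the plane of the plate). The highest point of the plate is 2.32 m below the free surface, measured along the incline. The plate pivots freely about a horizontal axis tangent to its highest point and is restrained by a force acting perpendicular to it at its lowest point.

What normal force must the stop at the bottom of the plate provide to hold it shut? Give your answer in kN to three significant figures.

P ≈ 11.6 kN

γ = ρg = 1468 × 9.81 / 1000 = 14.40108 kN/m³.
Let θ = 54° be the plate's angle to the horizontal; measure y along the incline from where the plane meets the free surface. Vertical depth h = y·sinθ with sinθ = 0.809017.
The centroid is at the centre, 0.467 m below the top of the plate, so y_c = 2.32 + 0.467 = 2.787 m and h_c = 2.787 × 0.809017 = 2.25473 m.
A = π(0.467)² = 0.685147 m².
Resultant F = γ·h_c·A = 14.40108 × 2.25473 × 0.685147 = 22.2471 kN.
I_c = πr⁴/4 = π × 0.467⁴/4 = 0.0373557 m⁴.
Centre of pressure: y_p = y_c + I_c/(y_c·A) = 2.787 + 0.0373557/(2.787 × 0.685147) = 2.787 + 0.019563 = 2.80656 m along the plane.
The resultant acts 0.467 + 0.019563 = 0.486563 m (along the plate) below the hinge at the top edge, so the moment about the hinge is M = F × 0.486563 = 22.2471 × 0.486563 = 10.8246 kN·m.
A normal force at the bottom, 0.934 m from the hinge, must supply this moment: P = 10.8246/0.934 = 11.5895 kN.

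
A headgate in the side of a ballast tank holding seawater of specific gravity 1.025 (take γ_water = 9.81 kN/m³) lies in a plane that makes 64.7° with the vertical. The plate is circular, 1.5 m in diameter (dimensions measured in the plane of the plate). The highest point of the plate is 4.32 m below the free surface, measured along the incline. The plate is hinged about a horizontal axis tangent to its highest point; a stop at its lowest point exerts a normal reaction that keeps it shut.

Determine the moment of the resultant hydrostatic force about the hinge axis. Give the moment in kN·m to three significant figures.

γ = 1.025 × 9.81 = 10.05525 kN/m³.
The plate makes 64.7° with the vertical, i.e. θ = 90° − 64.7° = 25.3° to the horizontal. Measuring y along the incline from the free-surface line, vertical depth h = y·sinθ with sinθ = 0.427358.
The centroid is at the centre, 0.75 m below the top of the plate, so y_c = 4.32 + 0.75 = 5.07 m and h_c = 5.07 × 0.427358 = 2.16671 m.
A = π(0.75)² = 1.76715 m².
Resultant F = γ·h_c·A = 10.05525 × 2.16671 × 1.76715 = 38.5006 kN.
I_c = πr⁴/4 = π × 0.75⁴/4 = 0.248505 m⁴.
Centre of pressure: y_p = y_c + I_c/(y_c·A) = 5.07 + 0.248505/(5.07 × 1.76715) = 5.07 + 0.0277366 = 5.09774 m along the plane.
The resultant acts 0.75 + 0.0277366 = 0.777737 m (along the plate) below the hinge at the top edge, so the moment about the hinge is M = F × 0.777737 = 38.5006 × 0.777737 = 29.9433 kN·m.

M ≈ 29.9 kN·m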